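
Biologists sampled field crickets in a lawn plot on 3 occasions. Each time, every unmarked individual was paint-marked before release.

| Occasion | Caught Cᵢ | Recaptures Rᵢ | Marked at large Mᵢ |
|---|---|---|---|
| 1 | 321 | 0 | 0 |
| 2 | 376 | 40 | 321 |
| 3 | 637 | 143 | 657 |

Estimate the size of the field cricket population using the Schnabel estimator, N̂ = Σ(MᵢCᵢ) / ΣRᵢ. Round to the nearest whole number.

N ≈ 2946

Σ MᵢCᵢ = 0·321 + 321·376 + 657·637 = 0 + 120696 + 418509 = 539205
Σ Rᵢ = 0 + 40 + 143 = 183
N̂ = 539205 / 183 ≈ 2946.48 → 2946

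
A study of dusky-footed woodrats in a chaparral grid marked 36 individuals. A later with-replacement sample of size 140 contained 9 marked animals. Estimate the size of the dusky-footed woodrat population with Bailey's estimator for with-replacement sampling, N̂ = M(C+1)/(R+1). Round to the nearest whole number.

N̂ = 36·(140+1)/(9+1) = 36·141/10 = 5076/10 ≈ 507.6 → 508

N ≈ 508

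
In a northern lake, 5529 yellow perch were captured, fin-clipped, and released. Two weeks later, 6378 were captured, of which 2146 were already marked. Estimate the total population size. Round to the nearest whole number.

N ≈ 16,432

N = (5529 × 6378) / 2146 = 35263962 / 2146 ≈ 16432.4 → 16432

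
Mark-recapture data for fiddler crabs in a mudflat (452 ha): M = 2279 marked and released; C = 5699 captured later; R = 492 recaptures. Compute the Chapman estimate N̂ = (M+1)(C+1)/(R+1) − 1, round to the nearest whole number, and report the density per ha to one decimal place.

N̂ = 2280·5700/493 − 1 = 12996000/493 − 1 ≈ 26360.1 → 26360
Density = N̂ / area = 26360 / 452 ≈ 58.32 → 58.3 per ha

density ≈ 58.3 fiddler crabs per ha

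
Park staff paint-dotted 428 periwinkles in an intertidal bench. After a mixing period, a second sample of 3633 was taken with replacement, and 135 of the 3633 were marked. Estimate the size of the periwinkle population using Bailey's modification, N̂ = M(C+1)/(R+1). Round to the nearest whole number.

N̂ = 428·(3633+1)/(135+1) = 428·3634/136 = 1555352/136 ≈ 11436.4 → 11436

N ≈ 11,436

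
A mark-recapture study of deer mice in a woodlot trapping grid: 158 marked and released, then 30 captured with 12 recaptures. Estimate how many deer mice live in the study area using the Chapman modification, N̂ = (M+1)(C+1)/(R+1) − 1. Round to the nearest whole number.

N ≈ 378

N̂ = (158+1)(30+1)/(12+1) − 1 = 159·31/13 − 1
= 4929/13 − 1 ≈ 379.2 − 1 ≈ 378.2 → 378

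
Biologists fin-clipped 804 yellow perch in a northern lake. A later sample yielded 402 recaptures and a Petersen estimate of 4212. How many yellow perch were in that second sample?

From N = M·C/R: C = N·R / M = 4212·402 / 804 = 1693224 / 804 = 2106.

C = 2106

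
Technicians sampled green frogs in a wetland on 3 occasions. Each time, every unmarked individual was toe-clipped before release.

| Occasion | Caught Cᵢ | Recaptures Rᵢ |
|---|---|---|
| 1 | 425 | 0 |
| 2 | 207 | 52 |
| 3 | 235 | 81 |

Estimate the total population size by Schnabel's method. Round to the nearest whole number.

N ≈ 1686

Marked at large before each occasion: Mᵢ = Σⱼ<ᵢ (Cⱼ − Rⱼ) → M1=0, M2=425, M3=580
Σ MᵢCᵢ = 0·425 + 425·207 + 580·235 = 0 + 87975 + 136300 = 224275
Σ Rᵢ = 0 + 52 + 81 = 133
N̂ = 224275 / 133 ≈ 1686.3 → 1686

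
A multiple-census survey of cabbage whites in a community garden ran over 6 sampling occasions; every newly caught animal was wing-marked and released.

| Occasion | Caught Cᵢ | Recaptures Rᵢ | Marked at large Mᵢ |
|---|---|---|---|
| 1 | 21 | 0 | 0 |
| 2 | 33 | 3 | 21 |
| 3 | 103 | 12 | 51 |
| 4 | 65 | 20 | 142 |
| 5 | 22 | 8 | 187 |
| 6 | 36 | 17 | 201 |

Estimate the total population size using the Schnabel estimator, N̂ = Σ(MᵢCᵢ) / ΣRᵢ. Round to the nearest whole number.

N ≈ 442

Σ MᵢCᵢ = 0·21 + 21·33 + 51·103 + 142·65 + 187·22 + 201·36 = 0 + 693 + 5253 + 9230 + 4114 + 7236 = 26526
Σ Rᵢ = 0 + 3 + 12 + 20 + 8 + 17 = 60
N̂ = 26526 / 60 ≈ 442.1 → 442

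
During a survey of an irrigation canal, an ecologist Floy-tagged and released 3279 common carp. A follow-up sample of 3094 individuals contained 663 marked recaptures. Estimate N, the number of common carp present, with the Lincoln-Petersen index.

N = 15,302

The marked fraction in the recapture sample should equal the marked fraction in the population: 663/3094 = 3279/N.
N = (3279 × 3094) / 663 = 10145226 / 663 = 15302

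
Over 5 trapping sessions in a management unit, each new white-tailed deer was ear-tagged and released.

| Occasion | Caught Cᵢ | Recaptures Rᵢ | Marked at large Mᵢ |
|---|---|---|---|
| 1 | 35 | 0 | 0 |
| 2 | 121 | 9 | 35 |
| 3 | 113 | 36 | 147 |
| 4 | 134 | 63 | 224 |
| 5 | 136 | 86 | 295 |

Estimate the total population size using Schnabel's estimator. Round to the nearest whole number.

Σ MᵢCᵢ = 0·35 + 35·121 + 147·113 + 224·134 + 295·136 = 0 + 4235 + 16611 + 30016 + 40120 = 90982
Σ Rᵢ = 0 + 9 + 36 + 63 + 86 = 194
N̂ = 90982 / 194 ≈ 469.0 → 469

N ≈ 469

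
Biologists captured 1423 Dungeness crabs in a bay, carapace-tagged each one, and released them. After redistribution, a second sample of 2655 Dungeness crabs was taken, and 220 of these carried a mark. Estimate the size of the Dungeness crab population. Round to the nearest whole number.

N ≈ 17,173

N = (1423 × 2655) / 220 = 3778065 / 220 ≈ 17173.0 → 17173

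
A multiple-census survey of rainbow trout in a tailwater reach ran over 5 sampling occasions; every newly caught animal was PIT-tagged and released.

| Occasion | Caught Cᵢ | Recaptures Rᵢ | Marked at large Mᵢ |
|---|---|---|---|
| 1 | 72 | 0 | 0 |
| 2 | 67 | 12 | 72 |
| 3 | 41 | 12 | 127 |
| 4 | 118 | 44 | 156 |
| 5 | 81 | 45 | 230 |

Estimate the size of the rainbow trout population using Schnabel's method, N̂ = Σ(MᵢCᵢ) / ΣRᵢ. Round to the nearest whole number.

Σ MᵢCᵢ = 0·72 + 72·67 + 127·41 + 156·118 + 230·81 = 0 + 4824 + 5207 + 18408 + 18630 = 47069
Σ Rᵢ = 0 + 12 + 12 + 44 + 45 = 113
N̂ = 47069 / 113 ≈ 416.5 → 417

N ≈ 417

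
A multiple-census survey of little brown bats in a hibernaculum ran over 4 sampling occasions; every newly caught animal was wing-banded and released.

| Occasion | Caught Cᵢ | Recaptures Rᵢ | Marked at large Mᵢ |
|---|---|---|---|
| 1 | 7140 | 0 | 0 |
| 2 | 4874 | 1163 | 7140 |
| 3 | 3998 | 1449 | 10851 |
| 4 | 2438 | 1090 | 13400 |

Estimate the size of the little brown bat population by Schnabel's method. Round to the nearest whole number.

N ≈ 29,944

Σ MᵢCᵢ = 0·7140 + 7140·4874 + 10851·3998 + 13400·2438 = 0 + 34800360 + 43382298 + 32669200 = 110851858
Σ Rᵢ = 0 + 1163 + 1449 + 1090 = 3702
N̂ = 110851858 / 3702 ≈ 29943.8 → 29944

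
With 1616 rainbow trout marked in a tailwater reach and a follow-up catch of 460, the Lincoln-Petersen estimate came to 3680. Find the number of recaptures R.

From N = M·C/R: R = M·C / N = 1616·460 / 3680 = 743360 / 3680 = 202.

R = 202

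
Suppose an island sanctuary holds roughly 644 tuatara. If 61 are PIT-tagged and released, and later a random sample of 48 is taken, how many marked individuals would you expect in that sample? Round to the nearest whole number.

expected recaptures ≈ 5

Expected recaptures E[R] = M·C / N.
E[R] = 61 × 48 / 644 = 2928 / 644 ≈ 4.5 → 5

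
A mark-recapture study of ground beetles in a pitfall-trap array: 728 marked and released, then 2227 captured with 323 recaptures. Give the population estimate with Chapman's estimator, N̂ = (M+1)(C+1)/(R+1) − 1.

N = 5012

N̂ = (728+1)(2227+1)/(323+1) − 1 = 729·2228/324 − 1
= 1624212/324 − 1 = 5013 − 1 = 5012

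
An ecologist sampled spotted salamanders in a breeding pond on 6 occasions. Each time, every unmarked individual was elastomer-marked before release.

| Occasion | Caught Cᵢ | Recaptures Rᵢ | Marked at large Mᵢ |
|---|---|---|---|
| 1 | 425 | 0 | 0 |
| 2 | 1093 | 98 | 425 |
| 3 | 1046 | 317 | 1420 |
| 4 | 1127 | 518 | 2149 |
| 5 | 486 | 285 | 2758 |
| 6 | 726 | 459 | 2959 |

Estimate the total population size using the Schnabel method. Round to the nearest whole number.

N ≈ 4687

Σ MᵢCᵢ = 0·425 + 425·1093 + 1420·1046 + 2149·1127 + 2758·486 + 2959·726 = 0 + 464525 + 1485320 + 2421923 + 1340388 + 2148234 = 7860390
Σ Rᵢ = 0 + 98 + 317 + 518 + 285 + 459 = 1677
N̂ = 7860390 / 1677 ≈ 4687.2 → 4687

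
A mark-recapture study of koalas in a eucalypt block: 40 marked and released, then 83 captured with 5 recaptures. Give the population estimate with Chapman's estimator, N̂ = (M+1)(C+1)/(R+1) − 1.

N̂ = (40+1)(83+1)/(5+1) − 1 = 41·84/6 − 1
= 3444/6 − 1 = 574 − 1 = 573

N = 573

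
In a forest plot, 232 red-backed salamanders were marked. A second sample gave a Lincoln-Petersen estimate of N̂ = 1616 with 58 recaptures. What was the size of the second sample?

From N = M·C/R: C = N·R / M = 1616·58 / 232 = 93728 / 232 = 404.

C = 404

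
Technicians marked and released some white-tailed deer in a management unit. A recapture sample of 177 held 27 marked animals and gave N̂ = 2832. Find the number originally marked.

From N = M·C/R: M = N·R / C = 2832·27 / 177 = 76464 / 177 = 432.

M = 432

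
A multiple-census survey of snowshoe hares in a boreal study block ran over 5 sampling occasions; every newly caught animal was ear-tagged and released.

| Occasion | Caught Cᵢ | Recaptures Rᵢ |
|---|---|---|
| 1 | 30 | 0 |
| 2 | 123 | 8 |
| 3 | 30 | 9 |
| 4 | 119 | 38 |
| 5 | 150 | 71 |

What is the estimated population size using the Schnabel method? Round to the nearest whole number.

Marked at large before each occasion: Mᵢ = Σⱼ<ᵢ (Cⱼ − Rⱼ) → M1=0, M2=30, M3=145, M4=166, M5=247
Σ MᵢCᵢ = 0·30 + 30·123 + 145·30 + 166·119 + 247·150 = 0 + 3690 + 4350 + 19754 + 37050 = 64844
Σ Rᵢ = 0 + 8 + 9 + 38 + 71 = 126
N̂ = 64844 / 126 ≈ 514.6 → 515

N ≈ 515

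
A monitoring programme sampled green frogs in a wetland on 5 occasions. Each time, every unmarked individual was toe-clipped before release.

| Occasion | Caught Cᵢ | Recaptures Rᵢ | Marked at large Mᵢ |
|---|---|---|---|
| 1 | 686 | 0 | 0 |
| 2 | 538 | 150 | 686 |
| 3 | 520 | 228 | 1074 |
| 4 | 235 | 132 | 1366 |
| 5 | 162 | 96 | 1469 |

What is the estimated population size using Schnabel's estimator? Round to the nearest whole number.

N ≈ 2453

Σ MᵢCᵢ = 0·686 + 686·538 + 1074·520 + 1366·235 + 1469·162 = 0 + 369068 + 558480 + 321010 + 237978 = 1486536
Σ Rᵢ = 0 + 150 + 228 + 132 + 96 = 606
N̂ = 1486536 / 606 ≈ 2453.0 → 2453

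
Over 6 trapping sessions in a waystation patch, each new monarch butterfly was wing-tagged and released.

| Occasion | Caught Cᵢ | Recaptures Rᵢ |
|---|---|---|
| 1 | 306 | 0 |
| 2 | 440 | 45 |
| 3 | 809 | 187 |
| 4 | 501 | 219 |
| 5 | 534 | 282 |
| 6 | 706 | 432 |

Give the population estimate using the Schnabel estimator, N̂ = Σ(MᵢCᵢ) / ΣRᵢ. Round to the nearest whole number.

N ≈ 3032

Marked at large before each occasion: Mᵢ = Σⱼ<ᵢ (Cⱼ − Rⱼ) → M1=0, M2=306, M3=701, M4=1323, M5=1605, M6=1857
Σ MᵢCᵢ = 0·306 + 306·440 + 701·809 + 1323·501 + 1605·534 + 1857·706 = 0 + 134640 + 567109 + 662823 + 857070 + 1311042 = 3532684
Σ Rᵢ = 0 + 45 + 187 + 219 + 282 + 432 = 1165
N̂ = 3532684 / 1165 ≈ 3032.3 → 3032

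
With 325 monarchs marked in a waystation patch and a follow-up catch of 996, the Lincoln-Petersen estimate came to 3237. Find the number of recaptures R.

R = 100

From N = M·C/R: R = M·C / N = 325·996 / 3237 = 323700 / 3237 = 100.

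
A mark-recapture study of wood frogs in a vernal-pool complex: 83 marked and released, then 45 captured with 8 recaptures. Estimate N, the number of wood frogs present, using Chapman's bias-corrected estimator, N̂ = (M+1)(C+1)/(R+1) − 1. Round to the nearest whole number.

N ≈ 428

N̂ = (83+1)(45+1)/(8+1) − 1 = 84·46/9 − 1
= 3864/9 − 1 ≈ 429.3 − 1 ≈ 428.3 → 428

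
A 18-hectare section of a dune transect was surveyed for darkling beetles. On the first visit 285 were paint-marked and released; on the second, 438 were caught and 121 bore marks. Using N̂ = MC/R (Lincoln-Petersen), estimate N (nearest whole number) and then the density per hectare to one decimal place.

N̂ = 285·438/121 = 124830/121 ≈ 1031.7 → 1032
Density = N̂ / area = 1032 / 18 ≈ 57.33 → 57.3 per hectare

density ≈ 57.3 darkling beetles per hectare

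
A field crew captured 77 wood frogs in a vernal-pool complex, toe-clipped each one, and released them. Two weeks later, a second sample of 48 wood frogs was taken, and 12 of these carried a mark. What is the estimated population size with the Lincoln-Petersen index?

If marked individuals mix randomly, R/C ≈ M/N, giving N ≈ M·C/R.
N = (77 × 48) / 12 = 3696 / 12 = 308

N = 308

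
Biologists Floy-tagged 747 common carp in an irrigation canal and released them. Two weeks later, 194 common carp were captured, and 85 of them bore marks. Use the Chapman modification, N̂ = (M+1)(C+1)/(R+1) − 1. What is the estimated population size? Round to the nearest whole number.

N ≈ 1695

N̂ = (747+1)(194+1)/(85+1) − 1 = 748·195/86 − 1
= 145860/86 − 1 ≈ 1696.0 − 1 ≈ 1695.0 → 1695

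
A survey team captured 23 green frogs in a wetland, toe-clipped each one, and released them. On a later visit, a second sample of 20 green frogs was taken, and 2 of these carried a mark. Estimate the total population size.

The marked fraction in the recapture sample should equal the marked fraction in the population: 2/20 = 23/N.
N = (23 × 20) / 2 = 460 / 2 = 230

N = 230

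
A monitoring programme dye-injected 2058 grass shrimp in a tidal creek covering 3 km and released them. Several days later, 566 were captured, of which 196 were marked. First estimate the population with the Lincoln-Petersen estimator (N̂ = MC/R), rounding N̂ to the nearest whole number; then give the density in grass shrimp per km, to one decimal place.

density ≈ 1981.0 grass shrimp per km

N̂ = 2058·566/196 = 1164828/196 = 5943
Density = N̂ / area = 5943 / 3 = 1981.0 per km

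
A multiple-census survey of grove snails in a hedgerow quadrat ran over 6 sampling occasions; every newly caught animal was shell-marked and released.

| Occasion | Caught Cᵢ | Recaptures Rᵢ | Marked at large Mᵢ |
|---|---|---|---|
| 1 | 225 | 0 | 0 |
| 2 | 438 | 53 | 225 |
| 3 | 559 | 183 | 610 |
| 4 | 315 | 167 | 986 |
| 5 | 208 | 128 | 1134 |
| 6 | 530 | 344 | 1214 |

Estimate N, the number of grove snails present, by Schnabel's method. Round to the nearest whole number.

N ≈ 1862

Σ MᵢCᵢ = 0·225 + 225·438 + 610·559 + 986·315 + 1134·208 + 1214·530 = 0 + 98550 + 340990 + 310590 + 235872 + 643420 = 1629422
Σ Rᵢ = 0 + 53 + 183 + 167 + 128 + 344 = 875
N̂ = 1629422 / 875 ≈ 1862.2 → 1862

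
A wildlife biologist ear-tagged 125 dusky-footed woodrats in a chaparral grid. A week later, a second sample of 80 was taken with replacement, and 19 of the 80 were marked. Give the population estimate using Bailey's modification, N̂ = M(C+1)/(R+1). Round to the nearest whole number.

N ≈ 506

N̂ = 125·(80+1)/(19+1) = 125·81/20 = 10125/20 ≈ 506.2 → 506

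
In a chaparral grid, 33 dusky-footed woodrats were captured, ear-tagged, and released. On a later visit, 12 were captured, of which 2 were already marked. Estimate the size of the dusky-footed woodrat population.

N = 198

Lincoln-Petersen assumes M/N = R/C, so N = M·C / R.
N = (33 × 12) / 2 = 396 / 2 = 198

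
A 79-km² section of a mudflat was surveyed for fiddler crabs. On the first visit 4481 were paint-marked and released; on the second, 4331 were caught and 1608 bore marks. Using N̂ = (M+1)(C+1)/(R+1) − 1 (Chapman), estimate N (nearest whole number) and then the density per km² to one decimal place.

N̂ = 4482·4332/1609 − 1 = 19416024/1609 − 1 ≈ 12066.1 → 12066
Density = N̂ / area = 12066 / 79 ≈ 152.73 → 152.7 per km²

density ≈ 152.7 fiddler crabs per km²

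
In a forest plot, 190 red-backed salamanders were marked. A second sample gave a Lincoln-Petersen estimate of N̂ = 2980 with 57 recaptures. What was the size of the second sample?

From N = M·C/R: C = N·R / M = 2980·57 / 190 = 169860 / 190 = 894.

C = 894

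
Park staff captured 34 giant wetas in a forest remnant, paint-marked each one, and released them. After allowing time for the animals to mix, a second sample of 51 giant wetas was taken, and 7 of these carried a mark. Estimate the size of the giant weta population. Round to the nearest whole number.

N = (34 × 51) / 7 = 1734 / 7 ≈ 247.7 → 248

N ≈ 248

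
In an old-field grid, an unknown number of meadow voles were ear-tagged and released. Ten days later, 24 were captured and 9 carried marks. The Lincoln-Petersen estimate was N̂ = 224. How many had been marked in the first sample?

M = 84

From N = M·C/R: M = N·R / C = 224·9 / 24 = 2016 / 24 = 84.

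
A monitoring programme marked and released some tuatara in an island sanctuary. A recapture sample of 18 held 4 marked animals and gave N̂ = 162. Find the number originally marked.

From N = M·C/R: M = N·R / C = 162·4 / 18 = 648 / 18 = 36.

M = 36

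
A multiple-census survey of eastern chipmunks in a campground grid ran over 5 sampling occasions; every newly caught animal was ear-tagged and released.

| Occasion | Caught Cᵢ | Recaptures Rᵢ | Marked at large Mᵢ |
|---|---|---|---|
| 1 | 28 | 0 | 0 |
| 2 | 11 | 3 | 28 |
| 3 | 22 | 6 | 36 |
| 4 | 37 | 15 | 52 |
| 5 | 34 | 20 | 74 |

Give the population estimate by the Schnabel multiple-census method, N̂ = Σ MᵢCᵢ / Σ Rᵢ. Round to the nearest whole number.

Σ MᵢCᵢ = 0·28 + 28·11 + 36·22 + 52·37 + 74·34 = 0 + 308 + 792 + 1924 + 2516 = 5540
Σ Rᵢ = 0 + 3 + 6 + 15 + 20 = 44
N̂ = 5540 / 44 ≈ 125.9 → 126

N ≈ 126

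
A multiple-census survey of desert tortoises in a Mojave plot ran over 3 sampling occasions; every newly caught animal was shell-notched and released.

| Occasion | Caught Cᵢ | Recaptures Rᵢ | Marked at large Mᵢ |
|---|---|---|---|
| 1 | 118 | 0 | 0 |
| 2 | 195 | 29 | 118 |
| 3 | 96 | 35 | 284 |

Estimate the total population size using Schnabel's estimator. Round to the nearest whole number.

Σ MᵢCᵢ = 0·118 + 118·195 + 284·96 = 0 + 23010 + 27264 = 50274
Σ Rᵢ = 0 + 29 + 35 = 64
N̂ = 50274 / 64 ≈ 785.5 → 786

N ≈ 786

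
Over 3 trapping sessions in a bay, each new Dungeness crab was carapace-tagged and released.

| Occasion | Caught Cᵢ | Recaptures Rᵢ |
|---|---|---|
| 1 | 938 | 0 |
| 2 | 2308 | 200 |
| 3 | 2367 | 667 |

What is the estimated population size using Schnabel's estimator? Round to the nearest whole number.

N ≈ 10,813

Marked at large before each occasion: Mᵢ = Σⱼ<ᵢ (Cⱼ − Rⱼ) → M1=0, M2=938, M3=3046
Σ MᵢCᵢ = 0·938 + 938·2308 + 3046·2367 = 0 + 2164904 + 7209882 = 9374786
Σ Rᵢ = 0 + 200 + 667 = 867
N̂ = 9374786 / 867 ≈ 10812.9 → 10813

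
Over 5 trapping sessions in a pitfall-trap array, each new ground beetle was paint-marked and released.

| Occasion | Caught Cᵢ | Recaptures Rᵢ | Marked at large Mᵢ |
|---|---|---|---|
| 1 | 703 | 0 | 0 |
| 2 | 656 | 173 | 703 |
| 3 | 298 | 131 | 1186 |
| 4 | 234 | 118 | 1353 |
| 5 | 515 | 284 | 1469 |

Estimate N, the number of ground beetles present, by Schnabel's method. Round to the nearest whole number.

Σ MᵢCᵢ = 0·703 + 703·656 + 1186·298 + 1353·234 + 1469·515 = 0 + 461168 + 353428 + 316602 + 756535 = 1887733
Σ Rᵢ = 0 + 173 + 131 + 118 + 284 = 706
N̂ = 1887733 / 706 ≈ 2673.8 → 2674

N ≈ 2674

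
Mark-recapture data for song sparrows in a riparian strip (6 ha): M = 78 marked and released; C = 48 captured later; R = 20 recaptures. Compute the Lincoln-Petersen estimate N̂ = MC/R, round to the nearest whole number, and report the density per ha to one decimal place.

density ≈ 31.2 song sparrows per ha

N̂ = 78·48/20 = 3744/20 ≈ 187.2 → 187
Density = N̂ / area = 187 / 6 ≈ 31.17 → 31.2 per ha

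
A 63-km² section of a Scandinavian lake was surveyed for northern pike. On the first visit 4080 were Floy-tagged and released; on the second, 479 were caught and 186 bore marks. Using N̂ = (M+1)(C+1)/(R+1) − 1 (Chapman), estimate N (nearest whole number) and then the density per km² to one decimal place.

density ≈ 166.3 northern pike per km²

N̂ = 4081·480/187 − 1 = 1958880/187 − 1 ≈ 10474.3 → 10474
Density = N̂ / area = 10474 / 63 ≈ 166.25 → 166.3 per km²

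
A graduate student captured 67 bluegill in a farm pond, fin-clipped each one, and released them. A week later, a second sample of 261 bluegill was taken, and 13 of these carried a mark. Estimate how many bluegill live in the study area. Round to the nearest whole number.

N ≈ 1345

N = (67 × 261) / 13 = 17487 / 13 ≈ 1345.2 → 1345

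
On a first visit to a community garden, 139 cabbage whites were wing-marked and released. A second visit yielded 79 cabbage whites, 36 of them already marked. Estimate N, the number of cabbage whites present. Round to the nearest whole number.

N = (139 × 79) / 36 = 10981 / 36 ≈ 305.0 → 305

N ≈ 305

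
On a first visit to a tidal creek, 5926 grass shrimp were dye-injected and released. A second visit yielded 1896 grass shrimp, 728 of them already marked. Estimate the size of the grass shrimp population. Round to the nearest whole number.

Lincoln-Petersen assumes M/N = R/C, so N = M·C / R.
N = (5926 × 1896) / 728 = 11235696 / 728 ≈ 15433.6 → 15434

N ≈ 15,434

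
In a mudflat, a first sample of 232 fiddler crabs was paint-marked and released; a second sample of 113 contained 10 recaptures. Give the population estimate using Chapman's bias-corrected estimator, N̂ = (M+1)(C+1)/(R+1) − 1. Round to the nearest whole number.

N̂ = (232+1)(113+1)/(10+1) − 1 = 233·114/11 − 1
= 26562/11 − 1 ≈ 2414.7 − 1 ≈ 2413.7 → 2414

N ≈ 2414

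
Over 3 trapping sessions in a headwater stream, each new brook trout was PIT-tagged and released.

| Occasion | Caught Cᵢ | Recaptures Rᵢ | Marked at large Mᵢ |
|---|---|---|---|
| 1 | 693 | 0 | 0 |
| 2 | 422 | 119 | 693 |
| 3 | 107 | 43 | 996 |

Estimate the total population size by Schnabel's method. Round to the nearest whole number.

N ≈ 2463

Σ MᵢCᵢ = 0·693 + 693·422 + 996·107 = 0 + 292446 + 106572 = 399018
Σ Rᵢ = 0 + 119 + 43 = 162
N̂ = 399018 / 162 ≈ 2463.1 → 2463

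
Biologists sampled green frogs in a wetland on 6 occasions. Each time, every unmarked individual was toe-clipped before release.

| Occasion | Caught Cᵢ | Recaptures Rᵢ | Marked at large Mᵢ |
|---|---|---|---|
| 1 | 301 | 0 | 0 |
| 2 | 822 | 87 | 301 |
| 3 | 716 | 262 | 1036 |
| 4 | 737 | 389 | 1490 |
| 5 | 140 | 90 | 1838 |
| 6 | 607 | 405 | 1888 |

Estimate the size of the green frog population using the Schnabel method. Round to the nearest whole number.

N ≈ 2831

Σ MᵢCᵢ = 0·301 + 301·822 + 1036·716 + 1490·737 + 1838·140 + 1888·607 = 0 + 247422 + 741776 + 1098130 + 257320 + 1146016 = 3490664
Σ Rᵢ = 0 + 87 + 262 + 389 + 90 + 405 = 1233
N̂ = 3490664 / 1233 ≈ 2831.0 → 2831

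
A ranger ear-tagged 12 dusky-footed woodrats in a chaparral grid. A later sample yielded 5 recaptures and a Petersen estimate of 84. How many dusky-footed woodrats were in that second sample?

From N = M·C/R: C = N·R / M = 84·5 / 12 = 420 / 12 = 35.

C = 35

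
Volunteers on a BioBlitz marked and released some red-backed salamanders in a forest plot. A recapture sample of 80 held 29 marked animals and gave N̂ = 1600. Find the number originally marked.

From N = M·C/R: M = N·R / C = 1600·29 / 80 = 46400 / 80 = 580.

M = 580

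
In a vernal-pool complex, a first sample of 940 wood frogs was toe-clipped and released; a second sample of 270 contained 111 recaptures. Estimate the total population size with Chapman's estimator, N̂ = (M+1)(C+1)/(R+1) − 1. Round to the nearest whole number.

N ≈ 2276

N̂ = (940+1)(270+1)/(111+1) − 1 = 941·271/112 − 1
= 255011/112 − 1 ≈ 2276.9 − 1 ≈ 2275.9 → 2276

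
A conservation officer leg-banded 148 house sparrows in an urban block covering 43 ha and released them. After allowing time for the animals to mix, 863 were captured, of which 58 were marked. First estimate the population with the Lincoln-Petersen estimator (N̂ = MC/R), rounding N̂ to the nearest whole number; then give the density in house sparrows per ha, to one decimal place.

N̂ = 148·863/58 = 127724/58 ≈ 2202.1 → 2202
Density = N̂ / area = 2202 / 43 ≈ 51.21 → 51.2 per ha

density ≈ 51.2 house sparrows per ha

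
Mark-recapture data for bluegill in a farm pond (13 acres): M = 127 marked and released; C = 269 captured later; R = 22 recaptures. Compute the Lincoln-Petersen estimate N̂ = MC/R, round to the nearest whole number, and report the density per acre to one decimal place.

N̂ = 127·269/22 = 34163/22 ≈ 1552.9 → 1553
Density = N̂ / area = 1553 / 13 ≈ 119.46 → 119.5 per acre

density ≈ 119.5 bluegill per acre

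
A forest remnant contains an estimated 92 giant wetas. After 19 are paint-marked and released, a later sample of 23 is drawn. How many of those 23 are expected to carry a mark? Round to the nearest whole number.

expected recaptures ≈ 5

The marked fraction of the population is 19/92, so in a sample of 23 expect C·(M/N) marked.
E[R] = 19 × 23 / 92 = 437 / 92 ≈ 4.8 → 5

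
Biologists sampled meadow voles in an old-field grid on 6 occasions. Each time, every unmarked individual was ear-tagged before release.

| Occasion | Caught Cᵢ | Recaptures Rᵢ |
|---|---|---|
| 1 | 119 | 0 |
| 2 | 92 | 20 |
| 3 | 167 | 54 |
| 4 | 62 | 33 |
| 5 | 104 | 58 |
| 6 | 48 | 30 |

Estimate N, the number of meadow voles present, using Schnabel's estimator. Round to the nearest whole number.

Marked at large before each occasion: Mᵢ = Σⱼ<ᵢ (Cⱼ − Rⱼ) → M1=0, M2=119, M3=191, M4=304, M5=333, M6=379
Σ MᵢCᵢ = 0·119 + 119·92 + 191·167 + 304·62 + 333·104 + 379·48 = 0 + 10948 + 31897 + 18848 + 34632 + 18192 = 114517
Σ Rᵢ = 0 + 20 + 54 + 33 + 58 + 30 = 195
N̂ = 114517 / 195 ≈ 587.3 → 587

N ≈ 587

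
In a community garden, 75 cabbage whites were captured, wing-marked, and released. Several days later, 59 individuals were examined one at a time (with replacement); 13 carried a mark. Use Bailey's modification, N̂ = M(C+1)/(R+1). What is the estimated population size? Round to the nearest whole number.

N ≈ 321

N̂ = 75·(59+1)/(13+1) = 75·60/14 = 4500/14 ≈ 321.4 → 321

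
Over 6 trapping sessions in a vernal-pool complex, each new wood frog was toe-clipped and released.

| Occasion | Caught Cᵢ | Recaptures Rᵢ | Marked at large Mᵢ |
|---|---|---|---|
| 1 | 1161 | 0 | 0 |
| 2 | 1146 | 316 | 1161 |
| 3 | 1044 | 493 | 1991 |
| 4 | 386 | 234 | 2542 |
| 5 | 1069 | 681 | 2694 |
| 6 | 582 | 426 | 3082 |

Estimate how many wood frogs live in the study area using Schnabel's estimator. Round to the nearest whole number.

Σ MᵢCᵢ = 0·1161 + 1161·1146 + 1991·1044 + 2542·386 + 2694·1069 + 3082·582 = 0 + 1330506 + 2078604 + 981212 + 2879886 + 1793724 = 9063932
Σ Rᵢ = 0 + 316 + 493 + 234 + 681 + 426 = 2150
N̂ = 9063932 / 2150 ≈ 4215.8 → 4216

N ≈ 4216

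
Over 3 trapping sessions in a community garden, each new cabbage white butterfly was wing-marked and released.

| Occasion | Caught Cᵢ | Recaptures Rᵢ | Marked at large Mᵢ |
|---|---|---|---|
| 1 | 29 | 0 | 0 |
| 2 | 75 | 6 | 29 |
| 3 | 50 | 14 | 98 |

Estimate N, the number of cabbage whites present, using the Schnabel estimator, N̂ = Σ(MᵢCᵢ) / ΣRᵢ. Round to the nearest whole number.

Σ MᵢCᵢ = 0·29 + 29·75 + 98·50 = 0 + 2175 + 4900 = 7075
Σ Rᵢ = 0 + 6 + 14 = 20
N̂ = 7075 / 20 ≈ 353.8 → 354

N ≈ 354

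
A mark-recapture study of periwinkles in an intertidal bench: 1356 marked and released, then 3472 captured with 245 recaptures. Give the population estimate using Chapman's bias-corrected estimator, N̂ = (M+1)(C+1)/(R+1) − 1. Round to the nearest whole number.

N ≈ 19,157

N̂ = (1356+1)(3472+1)/(245+1) − 1 = 1357·3473/246 − 1
= 4712861/246 − 1 ≈ 19158.0 − 1 ≈ 19157.0 → 19157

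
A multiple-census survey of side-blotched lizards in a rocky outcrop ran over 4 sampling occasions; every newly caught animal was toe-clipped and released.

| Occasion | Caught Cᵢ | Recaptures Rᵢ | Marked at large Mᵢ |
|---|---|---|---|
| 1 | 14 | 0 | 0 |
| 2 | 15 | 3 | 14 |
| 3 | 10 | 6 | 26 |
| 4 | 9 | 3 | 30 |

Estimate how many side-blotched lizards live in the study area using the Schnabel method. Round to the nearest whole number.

N ≈ 62

Σ MᵢCᵢ = 0·14 + 14·15 + 26·10 + 30·9 = 0 + 210 + 260 + 270 = 740
Σ Rᵢ = 0 + 3 + 6 + 3 = 12
N̂ = 740 / 12 ≈ 61.7 → 62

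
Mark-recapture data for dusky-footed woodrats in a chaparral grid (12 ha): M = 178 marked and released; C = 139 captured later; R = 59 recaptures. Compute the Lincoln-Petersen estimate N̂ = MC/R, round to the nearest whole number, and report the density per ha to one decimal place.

density ≈ 34.9 dusky-footed woodrats per ha

N̂ = 178·139/59 = 24742/59 ≈ 419.4 → 419
Density = N̂ / area = 419 / 12 ≈ 34.92 → 34.9 per ha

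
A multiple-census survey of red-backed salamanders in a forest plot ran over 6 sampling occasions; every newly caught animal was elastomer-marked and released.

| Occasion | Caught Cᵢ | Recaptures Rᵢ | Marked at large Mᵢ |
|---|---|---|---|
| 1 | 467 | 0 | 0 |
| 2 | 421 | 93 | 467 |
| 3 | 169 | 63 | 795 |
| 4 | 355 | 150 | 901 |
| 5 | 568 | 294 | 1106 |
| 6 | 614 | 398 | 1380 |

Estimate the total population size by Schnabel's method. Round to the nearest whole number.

Σ MᵢCᵢ = 0·467 + 467·421 + 795·169 + 901·355 + 1106·568 + 1380·614 = 0 + 196607 + 134355 + 319855 + 628208 + 847320 = 2126345
Σ Rᵢ = 0 + 93 + 63 + 150 + 294 + 398 = 998
N̂ = 2126345 / 998 ≈ 2130.6 → 2131

N ≈ 2131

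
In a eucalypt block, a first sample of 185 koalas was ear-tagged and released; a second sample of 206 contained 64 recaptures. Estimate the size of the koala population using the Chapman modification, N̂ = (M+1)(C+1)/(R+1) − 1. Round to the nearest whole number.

N̂ = (185+1)(206+1)/(64+1) − 1 = 186·207/65 − 1
= 38502/65 − 1 ≈ 592.3 − 1 ≈ 591.3 → 591

N ≈ 591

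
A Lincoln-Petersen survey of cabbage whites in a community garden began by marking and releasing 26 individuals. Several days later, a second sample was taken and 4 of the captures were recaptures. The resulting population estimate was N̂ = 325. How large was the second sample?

C = 50

From N = M·C/R: C = N·R / M = 325·4 / 26 = 1300 / 26 = 50.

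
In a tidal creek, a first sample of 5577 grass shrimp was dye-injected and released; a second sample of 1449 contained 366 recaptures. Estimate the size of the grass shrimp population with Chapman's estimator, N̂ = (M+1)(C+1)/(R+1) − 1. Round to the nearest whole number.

N ≈ 22,037

N̂ = (5577+1)(1449+1)/(366+1) − 1 = 5578·1450/367 − 1
= 8088100/367 − 1 ≈ 22038.4 − 1 ≈ 22037.4 → 22037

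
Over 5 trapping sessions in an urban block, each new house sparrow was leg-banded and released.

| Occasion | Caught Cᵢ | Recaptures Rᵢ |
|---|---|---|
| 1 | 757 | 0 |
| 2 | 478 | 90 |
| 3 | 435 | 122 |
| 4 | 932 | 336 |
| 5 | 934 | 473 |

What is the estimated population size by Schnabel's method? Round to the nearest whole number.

N ≈ 4052

Marked at large before each occasion: Mᵢ = Σⱼ<ᵢ (Cⱼ − Rⱼ) → M1=0, M2=757, M3=1145, M4=1458, M5=2054
Σ MᵢCᵢ = 0·757 + 757·478 + 1145·435 + 1458·932 + 2054·934 = 0 + 361846 + 498075 + 1358856 + 1918436 = 4137213
Σ Rᵢ = 0 + 90 + 122 + 336 + 473 = 1021
N̂ = 4137213 / 1021 ≈ 4052.1 → 4052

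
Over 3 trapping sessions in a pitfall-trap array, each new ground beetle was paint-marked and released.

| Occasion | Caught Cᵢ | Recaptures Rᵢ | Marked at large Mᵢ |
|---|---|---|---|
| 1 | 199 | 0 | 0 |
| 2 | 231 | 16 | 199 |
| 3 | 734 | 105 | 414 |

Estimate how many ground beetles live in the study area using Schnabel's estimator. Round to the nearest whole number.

Σ MᵢCᵢ = 0·199 + 199·231 + 414·734 = 0 + 45969 + 303876 = 349845
Σ Rᵢ = 0 + 16 + 105 = 121
N̂ = 349845 / 121 ≈ 2891.3 → 2891

N ≈ 2891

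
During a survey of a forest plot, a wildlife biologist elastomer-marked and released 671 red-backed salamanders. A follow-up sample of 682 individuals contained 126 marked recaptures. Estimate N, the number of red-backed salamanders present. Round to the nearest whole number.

Lincoln-Petersen assumes M/N = R/C, so N = M·C / R.
N = (671 × 682) / 126 = 457622 / 126 ≈ 3631.9 → 3632

N ≈ 3632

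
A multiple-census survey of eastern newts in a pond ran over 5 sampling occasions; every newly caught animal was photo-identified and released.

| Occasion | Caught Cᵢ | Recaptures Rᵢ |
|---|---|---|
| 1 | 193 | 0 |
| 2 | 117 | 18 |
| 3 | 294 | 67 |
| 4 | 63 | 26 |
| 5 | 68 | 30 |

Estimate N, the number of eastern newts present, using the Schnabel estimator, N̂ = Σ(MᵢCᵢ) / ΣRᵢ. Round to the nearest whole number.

Marked at large before each occasion: Mᵢ = Σⱼ<ᵢ (Cⱼ − Rⱼ) → M1=0, M2=193, M3=292, M4=519, M5=556
Σ MᵢCᵢ = 0·193 + 193·117 + 292·294 + 519·63 + 556·68 = 0 + 22581 + 85848 + 32697 + 37808 = 178934
Σ Rᵢ = 0 + 18 + 67 + 26 + 30 = 141
N̂ = 178934 / 141 ≈ 1269.0 → 1269

N ≈ 1269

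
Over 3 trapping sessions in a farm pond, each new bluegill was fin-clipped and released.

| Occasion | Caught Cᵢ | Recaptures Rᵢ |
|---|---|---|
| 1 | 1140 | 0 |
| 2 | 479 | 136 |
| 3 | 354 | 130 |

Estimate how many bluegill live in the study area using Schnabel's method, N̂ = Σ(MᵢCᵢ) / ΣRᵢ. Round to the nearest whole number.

Marked at large before each occasion: Mᵢ = Σⱼ<ᵢ (Cⱼ − Rⱼ) → M1=0, M2=1140, M3=1483
Σ MᵢCᵢ = 0·1140 + 1140·479 + 1483·354 = 0 + 546060 + 524982 = 1071042
Σ Rᵢ = 0 + 136 + 130 = 266
N̂ = 1071042 / 266 ≈ 4026.47 → 4026

N ≈ 4026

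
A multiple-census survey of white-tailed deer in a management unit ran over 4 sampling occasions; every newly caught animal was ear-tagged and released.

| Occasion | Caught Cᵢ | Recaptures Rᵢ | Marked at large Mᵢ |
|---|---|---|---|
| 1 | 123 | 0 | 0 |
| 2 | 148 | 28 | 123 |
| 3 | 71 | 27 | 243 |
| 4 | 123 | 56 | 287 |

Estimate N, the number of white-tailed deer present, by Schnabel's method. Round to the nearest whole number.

N ≈ 637

Σ MᵢCᵢ = 0·123 + 123·148 + 243·71 + 287·123 = 0 + 18204 + 17253 + 35301 = 70758
Σ Rᵢ = 0 + 28 + 27 + 56 = 111
N̂ = 70758 / 111 ≈ 637.46 → 637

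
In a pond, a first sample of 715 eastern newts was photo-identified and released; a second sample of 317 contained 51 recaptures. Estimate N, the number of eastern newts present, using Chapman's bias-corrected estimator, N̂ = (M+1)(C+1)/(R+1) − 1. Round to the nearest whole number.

N ≈ 4378

N̂ = (715+1)(317+1)/(51+1) − 1 = 716·318/52 − 1
= 227688/52 − 1 ≈ 4378.6 − 1 ≈ 4377.6 → 4378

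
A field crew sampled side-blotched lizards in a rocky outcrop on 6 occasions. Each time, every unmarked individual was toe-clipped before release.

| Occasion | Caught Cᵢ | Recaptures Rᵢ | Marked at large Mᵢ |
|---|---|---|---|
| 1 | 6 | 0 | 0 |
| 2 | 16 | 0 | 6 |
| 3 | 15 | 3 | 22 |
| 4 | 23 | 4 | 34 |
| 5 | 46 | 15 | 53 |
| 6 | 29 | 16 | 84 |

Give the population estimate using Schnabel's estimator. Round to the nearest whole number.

N ≈ 160

Σ MᵢCᵢ = 0·6 + 6·16 + 22·15 + 34·23 + 53·46 + 84·29 = 0 + 96 + 330 + 782 + 2438 + 2436 = 6082
Σ Rᵢ = 0 + 0 + 3 + 4 + 15 + 16 = 38
N̂ = 6082 / 38 ≈ 160.1 → 160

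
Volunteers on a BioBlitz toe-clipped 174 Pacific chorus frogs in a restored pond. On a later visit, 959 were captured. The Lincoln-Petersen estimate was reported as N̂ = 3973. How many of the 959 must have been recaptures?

From N = M·C/R: R = M·C / N = 174·959 / 3973 = 166866 / 3973 = 42.

R = 42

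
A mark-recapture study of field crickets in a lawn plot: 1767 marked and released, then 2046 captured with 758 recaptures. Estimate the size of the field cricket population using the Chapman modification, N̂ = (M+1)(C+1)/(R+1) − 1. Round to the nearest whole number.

N̂ = (1767+1)(2046+1)/(758+1) − 1 = 1768·2047/759 − 1
= 3619096/759 − 1 ≈ 4768.2 − 1 ≈ 4767.2 → 4767

N ≈ 4767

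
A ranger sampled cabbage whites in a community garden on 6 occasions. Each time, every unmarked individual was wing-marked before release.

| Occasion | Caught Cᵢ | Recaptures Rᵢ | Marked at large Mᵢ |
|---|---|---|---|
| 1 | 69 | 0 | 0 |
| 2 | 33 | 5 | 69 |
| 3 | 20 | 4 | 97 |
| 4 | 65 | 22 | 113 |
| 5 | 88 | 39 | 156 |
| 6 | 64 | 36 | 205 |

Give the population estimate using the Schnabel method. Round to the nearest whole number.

Σ MᵢCᵢ = 0·69 + 69·33 + 97·20 + 113·65 + 156·88 + 205·64 = 0 + 2277 + 1940 + 7345 + 13728 + 13120 = 38410
Σ Rᵢ = 0 + 5 + 4 + 22 + 39 + 36 = 106
N̂ = 38410 / 106 ≈ 362.4 → 362

N ≈ 362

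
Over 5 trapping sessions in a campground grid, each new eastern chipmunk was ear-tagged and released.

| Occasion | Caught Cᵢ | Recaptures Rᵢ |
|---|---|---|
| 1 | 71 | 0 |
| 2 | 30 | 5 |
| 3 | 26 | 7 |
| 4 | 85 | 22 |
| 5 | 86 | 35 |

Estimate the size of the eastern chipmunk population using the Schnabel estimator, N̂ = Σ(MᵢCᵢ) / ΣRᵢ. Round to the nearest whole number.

Marked at large before each occasion: Mᵢ = Σⱼ<ᵢ (Cⱼ − Rⱼ) → M1=0, M2=71, M3=96, M4=115, M5=178
Σ MᵢCᵢ = 0·71 + 71·30 + 96·26 + 115·85 + 178·86 = 0 + 2130 + 2496 + 9775 + 15308 = 29709
Σ Rᵢ = 0 + 5 + 7 + 22 + 35 = 69
N̂ = 29709 / 69 ≈ 430.6 → 431

N ≈ 431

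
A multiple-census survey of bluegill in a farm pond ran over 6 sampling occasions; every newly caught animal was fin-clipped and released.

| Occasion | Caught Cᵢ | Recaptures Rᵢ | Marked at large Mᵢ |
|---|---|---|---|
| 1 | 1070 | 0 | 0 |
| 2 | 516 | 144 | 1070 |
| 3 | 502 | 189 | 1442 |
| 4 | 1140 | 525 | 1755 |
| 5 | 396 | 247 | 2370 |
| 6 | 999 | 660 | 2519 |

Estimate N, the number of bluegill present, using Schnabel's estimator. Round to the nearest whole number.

N ≈ 3814

Σ MᵢCᵢ = 0·1070 + 1070·516 + 1442·502 + 1755·1140 + 2370·396 + 2519·999 = 0 + 552120 + 723884 + 2000700 + 938520 + 2516481 = 6731705
Σ Rᵢ = 0 + 144 + 189 + 525 + 247 + 660 = 1765
N̂ = 6731705 / 1765 ≈ 3814.0 → 3814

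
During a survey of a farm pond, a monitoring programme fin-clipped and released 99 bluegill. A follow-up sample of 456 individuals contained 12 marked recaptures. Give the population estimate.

N = (99 × 456) / 12 = 45144 / 12 = 3762

N = 3762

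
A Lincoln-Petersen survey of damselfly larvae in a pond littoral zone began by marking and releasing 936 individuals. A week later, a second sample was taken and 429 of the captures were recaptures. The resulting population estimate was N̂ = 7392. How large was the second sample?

C = 3388

From N = M·C/R: C = N·R / M = 7392·429 / 936 = 3171168 / 936 = 3388.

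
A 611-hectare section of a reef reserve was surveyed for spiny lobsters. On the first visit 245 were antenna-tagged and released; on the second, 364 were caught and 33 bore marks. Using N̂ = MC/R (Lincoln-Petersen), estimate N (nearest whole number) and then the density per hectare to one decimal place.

density ≈ 4.4 spiny lobsters per hectare

N̂ = 245·364/33 = 89180/33 ≈ 2702.4 → 2702
Density = N̂ / area = 2702 / 611 ≈ 4.42 → 4.4 per hectare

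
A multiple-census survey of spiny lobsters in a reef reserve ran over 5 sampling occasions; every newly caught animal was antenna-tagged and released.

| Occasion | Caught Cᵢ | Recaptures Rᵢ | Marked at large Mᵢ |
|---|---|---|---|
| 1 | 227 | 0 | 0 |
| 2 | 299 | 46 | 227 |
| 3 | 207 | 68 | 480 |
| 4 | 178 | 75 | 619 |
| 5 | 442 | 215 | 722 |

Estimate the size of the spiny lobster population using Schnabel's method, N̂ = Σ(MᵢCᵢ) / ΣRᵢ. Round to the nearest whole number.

Σ MᵢCᵢ = 0·227 + 227·299 + 480·207 + 619·178 + 722·442 = 0 + 67873 + 99360 + 110182 + 319124 = 596539
Σ Rᵢ = 0 + 46 + 68 + 75 + 215 = 404
N̂ = 596539 / 404 ≈ 1476.6 → 1477

N ≈ 1477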